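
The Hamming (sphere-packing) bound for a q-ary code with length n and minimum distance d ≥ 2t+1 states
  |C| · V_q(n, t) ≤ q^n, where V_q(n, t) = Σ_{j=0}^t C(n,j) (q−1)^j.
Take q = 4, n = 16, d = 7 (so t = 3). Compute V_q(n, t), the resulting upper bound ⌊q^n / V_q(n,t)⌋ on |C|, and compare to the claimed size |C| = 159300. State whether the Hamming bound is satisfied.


V_q(n, t) = 16249, q^n = 4294967296, Hamming bound = 264321, |C| = 159300 ≤ bound (satisfied).

Step 1: Compute V_q(n, t) = Σ_{j=0}^3 C(n, j) (q−1)^j.
  j = 0: C(16,0)·(3)^0 = 1·1 = 1.
  j = 1: C(16,1)·(3)^1 = 16·3 = 48.
  j = 2: C(16,2)·(3)^2 = 120·9 = 1080.
  j = 3: C(16,3)·(3)^3 = 560·27 = 15120.
  V_q(n, t) = 1 + 48 + 1080 + 15120 = 16249.
Step 2: q^n = 4^16 = 4294967296.
Step 3: Hamming bound ⌊q^n / V_q(n,t)⌋ = ⌊4294967296/16249⌋ = 264321.
Step 4: Compare |C| = 159300 to 264321: satisfied.
The claimed |C| lies below the Hamming bound.


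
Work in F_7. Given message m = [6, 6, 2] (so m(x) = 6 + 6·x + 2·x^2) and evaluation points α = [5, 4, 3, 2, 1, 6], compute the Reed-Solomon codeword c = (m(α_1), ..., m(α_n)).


c = [2, 6, 0, 5, 0, 2]

Message polynomial: m(x) = 6 + 6·x + 2·x^2 (mod 7).
For each evaluation point α_i, compute m(α_i) mod 7:
  α_1 = 5: Horner steps 2 → 2 → 2, so m(5) = 2.
  α_2 = 4: Horner steps 2 → 0 → 6, so m(4) = 6.
  α_3 = 3: Horner steps 2 → 5 → 0, so m(3) = 0.
  α_4 = 2: Horner steps 2 → 3 → 5, so m(2) = 5.
  α_5 = 1: Horner steps 2 → 1 → 0, so m(1) = 0.
  α_6 = 6: Horner steps 2 → 4 → 2, so m(6) = 2.
Codeword c = [2, 6, 0, 5, 0, 2] ∈ F_7^6.


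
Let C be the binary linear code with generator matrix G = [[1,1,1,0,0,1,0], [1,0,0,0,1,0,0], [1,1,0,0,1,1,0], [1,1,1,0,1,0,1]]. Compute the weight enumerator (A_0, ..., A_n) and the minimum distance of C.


Weight distribution: A_0 = 1, A_2 = 4, A_3 = 6, A_4 = 3, A_5 = 2. Minimum distance d = 2.

Enumerate all 2^4 = 16 messages m ∈ F_2^4.
For each, compute codeword c = mG in F_2^7, then tally its weight.
  m = 0000 → c = 0000000, weight = 0.
  m = 1000 → c = 1110010, weight = 4.
  m = 0100 → c = 1000100, weight = 2.
  m = 1100 → c = 0110110, weight = 4.
  m = 0010 → c = 1100110, weight = 4.
  m = 1010 → c = 0010100, weight = 2.
  m = 0110 → c = 0100010, weight = 2.
  m = 1110 → c = 1010000, weight = 2.
  m = 0001 → c = 1110101, weight = 5.
  m = 1001 → c = 0000111, weight = 3.
  m = 0101 → c = 0110001, weight = 3.
  m = 1101 → c = 1000011, weight = 3.
  m = 0011 → c = 0010011, weight = 3.
  m = 1011 → c = 1100001, weight = 3.
  m = 0111 → c = 1010111, weight = 5.
  m = 1111 → c = 0100101, weight = 3.
Tally weights:
  weight 0: 1 codewords.
  weight 2: 4 codewords.
  weight 3: 6 codewords.
  weight 4: 3 codewords.
  weight 5: 2 codewords.
Minimum distance d = smallest w > 0 with A_w > 0 = 2.
Sanity: Σ A_w = 16 = 2^4 = 16 ✓.


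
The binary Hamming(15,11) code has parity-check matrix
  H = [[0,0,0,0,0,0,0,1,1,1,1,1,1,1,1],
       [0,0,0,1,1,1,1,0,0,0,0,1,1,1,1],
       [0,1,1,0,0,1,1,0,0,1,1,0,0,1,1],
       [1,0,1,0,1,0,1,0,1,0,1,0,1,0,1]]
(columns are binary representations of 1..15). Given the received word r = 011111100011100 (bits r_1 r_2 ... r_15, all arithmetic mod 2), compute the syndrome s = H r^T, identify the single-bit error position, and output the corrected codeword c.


s = (1, 0, 1, 1)^T, error position = 11, corrected codeword c = 011111100001100

Compute s = H r^T mod 2 one row at a time:
  s_1 = 0 + 0 + 0 + 1 + 1 + 1 + 0 + 0 = 3 ≡ 1 (mod 2).
  s_2 = 1 + 1 + 1 + 1 + 1 + 1 + 0 + 0 = 6 ≡ 0 (mod 2).
  s_3 = 1 + 1 + 1 + 1 + 0 + 1 + 0 + 0 = 5 ≡ 1 (mod 2).
  s_4 = 0 + 1 + 1 + 1 + 0 + 1 + 1 + 0 = 5 ≡ 1 (mod 2).
s = (1, 0, 1, 1)^T — this equals column 11 of H (binary 1011), so error is at position 11.
Correct: flip bit 11 of r = 011111100011100 to get c = 011111100001100.


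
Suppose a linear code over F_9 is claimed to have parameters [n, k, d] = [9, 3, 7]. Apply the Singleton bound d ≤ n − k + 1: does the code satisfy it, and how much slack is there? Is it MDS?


Singleton RHS = n − k + 1 = 7, slack = 0, bound satisfied, MDS.

Singleton bound: d ≤ n − k + 1.
Here n = 9, k = 3, so n − k + 1 = 7.
Given d = 7, check d ≤ 7: YES.
Slack = (n − k + 1) − d = 0.
The code is MDS (slack = 0).
Description: the claimed parameters are [9, 3, 7]_9; such a code would be MDS (meets Singleton bound).


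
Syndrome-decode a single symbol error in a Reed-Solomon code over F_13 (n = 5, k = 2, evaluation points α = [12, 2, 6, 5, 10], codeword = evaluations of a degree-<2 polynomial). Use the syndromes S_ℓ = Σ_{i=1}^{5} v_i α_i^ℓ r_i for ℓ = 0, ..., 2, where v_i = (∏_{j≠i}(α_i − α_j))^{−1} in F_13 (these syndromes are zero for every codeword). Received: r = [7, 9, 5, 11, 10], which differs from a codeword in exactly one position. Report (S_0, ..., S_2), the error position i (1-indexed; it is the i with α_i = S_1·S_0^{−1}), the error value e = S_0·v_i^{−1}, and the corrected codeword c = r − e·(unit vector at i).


S = (3, 5, 4), error at position 3, error magnitude e = 2, c = [7, 9, 3, 11, 10].

Step 1: column multipliers v_i = (∏_{j≠i}(α_i − α_j))^{−1} mod 13.
  i = 1 (α = 12): (12−2)(12−6)(12−5)(12−10) = 10·6·7·2 = 840 ≡ 8, so v_1 = 8^{−1} = 5 (mod 13).
  i = 2 (α = 2): (2−12)(2−6)(2−5)(2−10) = (−10)·(−4)·(−3)·(−8) = 960 ≡ 11, so v_2 = 11^{−1} = 6 (mod 13).
  i = 3 (α = 6): (6−12)(6−2)(6−5)(6−10) = (−6)·4·1·(−4) = 96 ≡ 5, so v_3 = 5^{−1} = 8 (mod 13).
  i = 4 (α = 5): (5−12)(5−2)(5−6)(5−10) = (−7)·3·(−1)·(−5) = −105 ≡ 12, so v_4 = 12^{−1} = 12 (mod 13).
  i = 5 (α = 10): (10−12)(10−2)(10−6)(10−5) = (−2)·8·4·5 = −320 ≡ 5, so v_5 = 5^{−1} = 8 (mod 13).
  v = [5, 6, 8, 12, 8].
Step 2: syndromes of r = [7, 9, 5, 11, 10] (all sums mod 13).
  S_0 = Σ v_i r_i = 5·7 + 6·9 + 8·5 + 12·11 + 8·10 = 341 ≡ 3.
  S_1 = Σ v_i α_i r_i = 5·12·7 + 6·2·9 + 8·6·5 + 12·5·11 + 8·10·10 = 2228 ≡ 5.
  α_i^2 mod 13 = [1, 4, 10, 12, 9].
  S_2 = Σ v_i α_i^2 r_i = 5·1·7 + 6·4·9 + 8·10·5 + 12·12·11 + 8·9·10 = 2955 ≡ 4.
  S = (3, 5, 4) ≠ 0, so r is not a codeword (an error is present).
Step 3: locate the error. For a single error e at position i, S_ℓ = v_i·e·α_i^ℓ, so α_err = S_1/S_0.
  S_0^{−1} = 3^{−1} = 9 (mod 13), so α_err = 5·9 = 45 ≡ 6 = α_3. Error position i = 3.
  Consistency check: S_2/S_1 = 4·8 = 32 ≡ 6 = α_err ✓ (single-error assumption holds).
Step 4: error magnitude e = S_0/v_3 = S_0·∏_{j≠3}(α_3 − α_j) = 3·5 = 15 ≡ 2 (mod 13).
Step 5: correct position 3: c_3 = r_3 − e = 5 − 2 ≡ 3 (mod 13). Hence c = [7, 9, 3, 11, 10].
  Check: interpolating c through the α_i gives m(x) = 12 + 5·x (degree < 2) with m(α_i) = c_i for every i, so c is indeed a codeword.


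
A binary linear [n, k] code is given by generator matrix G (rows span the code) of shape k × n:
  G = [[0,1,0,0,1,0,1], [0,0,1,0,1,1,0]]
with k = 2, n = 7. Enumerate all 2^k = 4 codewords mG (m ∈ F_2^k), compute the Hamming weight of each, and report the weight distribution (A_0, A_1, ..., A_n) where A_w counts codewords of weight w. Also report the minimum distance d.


Weight distribution: A_0 = 1, A_3 = 2, A_4 = 1. Minimum distance d = 3.

Enumerate all 2^2 = 4 messages m ∈ F_2^2.
For each, compute codeword c = mG in F_2^7, then tally its weight.
  m = 00 → c = 0000000, weight = 0.
  m = 10 → c = 0100101, weight = 3.
  m = 01 → c = 0010110, weight = 3.
  m = 11 → c = 0110011, weight = 4.
Tally weights:
  weight 0: 1 codewords.
  weight 3: 2 codewords.
  weight 4: 1 codewords.
Minimum distance d = smallest w > 0 with A_w > 0 = 3.
Sanity: Σ A_w = 4 = 2^2 = 4 ✓.


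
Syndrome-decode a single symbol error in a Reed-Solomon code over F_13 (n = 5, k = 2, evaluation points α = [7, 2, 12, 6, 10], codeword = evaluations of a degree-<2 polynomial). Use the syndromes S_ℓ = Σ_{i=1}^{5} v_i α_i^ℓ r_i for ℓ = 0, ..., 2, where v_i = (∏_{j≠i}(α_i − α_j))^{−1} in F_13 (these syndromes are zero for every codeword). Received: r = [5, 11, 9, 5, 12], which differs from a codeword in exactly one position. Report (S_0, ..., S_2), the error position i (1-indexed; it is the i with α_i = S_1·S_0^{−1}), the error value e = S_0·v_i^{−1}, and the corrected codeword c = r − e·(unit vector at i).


S = (6, 3, 8), error at position 1, error magnitude e = 8, c = [10, 11, 9, 5, 12].

Step 1: column multipliers v_i = (∏_{j≠i}(α_i − α_j))^{−1} mod 13.
  i = 1 (α = 7): (7−2)(7−12)(7−6)(7−10) = 5·(−5)·1·(−3) = 75 ≡ 10, so v_1 = 10^{−1} = 4 (mod 13).
  i = 2 (α = 2): (2−7)(2−12)(2−6)(2−10) = (−5)·(−10)·(−4)·(−8) = 1600 ≡ 1, so v_2 = 1^{−1} = 1 (mod 13).
  i = 3 (α = 12): (12−7)(12−2)(12−6)(12−10) = 5·10·6·2 = 600 ≡ 2, so v_3 = 2^{−1} = 7 (mod 13).
  i = 4 (α = 6): (6−7)(6−2)(6−12)(6−10) = (−1)·4·(−6)·(−4) = −96 ≡ 8, so v_4 = 8^{−1} = 5 (mod 13).
  i = 5 (α = 10): (10−7)(10−2)(10−12)(10−6) = 3·8·(−2)·4 = −192 ≡ 3, so v_5 = 3^{−1} = 9 (mod 13).
  v = [4, 1, 7, 5, 9].
Step 2: syndromes of r = [5, 11, 9, 5, 12] (all sums mod 13).
  S_0 = Σ v_i r_i = 4·5 + 1·11 + 7·9 + 5·5 + 9·12 = 227 ≡ 6.
  S_1 = Σ v_i α_i r_i = 4·7·5 + 1·2·11 + 7·12·9 + 5·6·5 + 9·10·12 = 2148 ≡ 3.
  α_i^2 mod 13 = [10, 4, 1, 10, 9].
  S_2 = Σ v_i α_i^2 r_i = 4·10·5 + 1·4·11 + 7·1·9 + 5·10·5 + 9·9·12 = 1529 ≡ 8.
  S = (6, 3, 8) ≠ 0, so r is not a codeword (an error is present).
Step 3: locate the error. For a single error e at position i, S_ℓ = v_i·e·α_i^ℓ, so α_err = S_1/S_0.
  S_0^{−1} = 6^{−1} = 11 (mod 13), so α_err = 3·11 = 33 ≡ 7 = α_1. Error position i = 1.
  Consistency check: S_2/S_1 = 8·9 = 72 ≡ 7 = α_err ✓ (single-error assumption holds).
Step 4: error magnitude e = S_0/v_1 = S_0·∏_{j≠1}(α_1 − α_j) = 6·10 = 60 ≡ 8 (mod 13).
Step 5: correct position 1: c_1 = r_1 − e = 5 − 8 ≡ 10 (mod 13). Hence c = [10, 11, 9, 5, 12].
  Check: interpolating c through the α_i gives m(x) = 1 + 5·x (degree < 2) with m(α_i) = c_i for every i, so c is indeed a codeword.


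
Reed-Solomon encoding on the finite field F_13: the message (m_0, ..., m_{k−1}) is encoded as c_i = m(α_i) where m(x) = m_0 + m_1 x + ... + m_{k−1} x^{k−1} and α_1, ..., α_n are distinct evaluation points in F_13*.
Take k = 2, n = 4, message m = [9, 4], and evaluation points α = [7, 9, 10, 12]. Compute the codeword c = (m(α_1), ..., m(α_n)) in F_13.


c = [11, 6, 10, 5]

Message polynomial: m(x) = 9 + 4·x (mod 13).
For each evaluation point α_i, compute m(α_i) mod 13:
  α_1 = 7: Horner steps 4 → 11, so m(7) = 11.
  α_2 = 9: Horner steps 4 → 6, so m(9) = 6.
  α_3 = 10: Horner steps 4 → 10, so m(10) = 10.
  α_4 = 12: Horner steps 4 → 5, so m(12) = 5.
Codeword c = [11, 6, 10, 5] ∈ F_13^4.


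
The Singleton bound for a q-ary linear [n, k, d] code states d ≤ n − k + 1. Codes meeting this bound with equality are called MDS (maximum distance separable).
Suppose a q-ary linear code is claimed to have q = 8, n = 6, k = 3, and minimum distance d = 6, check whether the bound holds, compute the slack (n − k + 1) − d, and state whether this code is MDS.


Singleton RHS = n − k + 1 = 4, slack = -2, bound violated (no such code; not MDS).

Singleton bound: d ≤ n − k + 1.
Here n = 6, k = 3, so n − k + 1 = 4.
Given d = 6, check d ≤ 4: NO.
Slack = (n − k + 1) − d = -2.
The slack is negative: d = 6 exceeds n − k + 1 = 4 by 2, so the Singleton bound is violated and no linear [6, 3, 6]_8 code can exist. In particular it is not MDS (MDS requires d = n − k + 1 exactly).
Description: the claimed parameters are [6, 3, 6]_8; such a code would be impossible (violates the Singleton bound).


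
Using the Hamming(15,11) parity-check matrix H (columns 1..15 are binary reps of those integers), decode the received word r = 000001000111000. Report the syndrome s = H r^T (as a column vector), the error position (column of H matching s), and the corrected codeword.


s = (1, 0, 1, 1)^T, error position = 11, corrected codeword c = 000001000101000

Compute s = H r^T mod 2 one row at a time:
  s_1 = 0 + 0 + 1 + 1 + 1 + 0 + 0 + 0 = 3 ≡ 1 (mod 2).
  s_2 = 0 + 0 + 1 + 0 + 1 + 0 + 0 + 0 = 2 ≡ 0 (mod 2).
  s_3 = 0 + 0 + 1 + 0 + 1 + 1 + 0 + 0 = 3 ≡ 1 (mod 2).
  s_4 = 0 + 0 + 0 + 0 + 0 + 1 + 0 + 0 = 1 ≡ 1 (mod 2).
s = (1, 0, 1, 1)^T — this equals column 11 of H (binary 1011), so error is at position 11.
Correct: flip bit 11 of r = 000001000111000 to get c = 000001000101000.


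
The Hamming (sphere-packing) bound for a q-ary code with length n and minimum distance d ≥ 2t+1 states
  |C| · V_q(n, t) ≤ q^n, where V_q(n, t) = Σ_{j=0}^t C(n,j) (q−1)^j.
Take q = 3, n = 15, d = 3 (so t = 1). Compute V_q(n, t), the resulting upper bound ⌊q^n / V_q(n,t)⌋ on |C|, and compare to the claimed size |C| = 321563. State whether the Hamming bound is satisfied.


V_q(n, t) = 31, q^n = 14348907, Hamming bound = 462867, |C| = 321563 ≤ bound (satisfied).

Step 1: Compute V_q(n, t) = Σ_{j=0}^1 C(n, j) (q−1)^j.
  j = 0: C(15,0)·(2)^0 = 1·1 = 1.
  j = 1: C(15,1)·(2)^1 = 15·2 = 30.
  V_q(n, t) = 1 + 30 = 31.
Step 2: q^n = 3^15 = 14348907.
Step 3: Hamming bound ⌊q^n / V_q(n,t)⌋ = ⌊14348907/31⌋ = 462867.
Step 4: Compare |C| = 321563 to 462867: satisfied.
The claimed |C| lies below the Hamming bound.


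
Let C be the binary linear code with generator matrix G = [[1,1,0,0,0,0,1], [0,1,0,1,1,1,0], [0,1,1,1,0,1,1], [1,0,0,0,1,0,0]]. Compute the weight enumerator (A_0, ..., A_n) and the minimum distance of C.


Weight distribution: A_0 = 1, A_2 = 2, A_3 = 5, A_4 = 5, A_5 = 2, A_7 = 1. Minimum distance d = 2.

Enumerate all 2^4 = 16 messages m ∈ F_2^4.
For each, compute codeword c = mG in F_2^7, then tally its weight.
  m = 0000 → c = 0000000, weight = 0.
  m = 1000 → c = 1100001, weight = 3.
  m = 0100 → c = 0101110, weight = 4.
  m = 1100 → c = 1001111, weight = 5.
  m = 0010 → c = 0111011, weight = 5.
  m = 1010 → c = 1011010, weight = 4.
  m = 0110 → c = 0010101, weight = 3.
  m = 1110 → c = 1110100, weight = 4.
  m = 0001 → c = 1000100, weight = 2.
  m = 1001 → c = 0100101, weight = 3.
  m = 0101 → c = 1101010, weight = 4.
  m = 1101 → c = 0001011, weight = 3.
  m = 0011 → c = 1111111, weight = 7.
  m = 1011 → c = 0011110, weight = 4.
  m = 0111 → c = 1010001, weight = 3.
  m = 1111 → c = 0110000, weight = 2.
Tally weights:
  weight 0: 1 codewords.
  weight 2: 2 codewords.
  weight 3: 5 codewords.
  weight 4: 5 codewords.
  weight 5: 2 codewords.
  weight 7: 1 codewords.
Minimum distance d = smallest w > 0 with A_w > 0 = 2.
Sanity: Σ A_w = 16 = 2^4 = 16 ✓.


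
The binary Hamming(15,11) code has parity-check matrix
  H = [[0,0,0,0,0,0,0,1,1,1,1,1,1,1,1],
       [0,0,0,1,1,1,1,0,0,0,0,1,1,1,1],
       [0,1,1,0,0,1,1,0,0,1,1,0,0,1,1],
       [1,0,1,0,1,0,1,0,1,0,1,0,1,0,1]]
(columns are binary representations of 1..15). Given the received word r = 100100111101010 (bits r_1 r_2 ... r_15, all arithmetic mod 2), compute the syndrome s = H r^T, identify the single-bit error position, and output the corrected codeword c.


s = (1, 0, 1, 1)^T, error position = 11, corrected codeword c = 100100111111010

Compute s = H r^T mod 2 one row at a time:
  s_1 = 1 + 1 + 1 + 0 + 1 + 0 + 1 + 0 = 5 ≡ 1 (mod 2).
  s_2 = 1 + 0 + 0 + 1 + 1 + 0 + 1 + 0 = 4 ≡ 0 (mod 2).
  s_3 = 0 + 0 + 0 + 1 + 1 + 0 + 1 + 0 = 3 ≡ 1 (mod 2).
  s_4 = 1 + 0 + 0 + 1 + 1 + 0 + 0 + 0 = 3 ≡ 1 (mod 2).
s = (1, 0, 1, 1)^T — this equals column 11 of H (binary 1011), so error is at position 11.
Correct: flip bit 11 of r = 100100111101010 to get c = 100100111111010.


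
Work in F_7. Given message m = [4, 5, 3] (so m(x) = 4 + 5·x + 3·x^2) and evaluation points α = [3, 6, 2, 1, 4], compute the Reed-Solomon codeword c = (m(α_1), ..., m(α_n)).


c = [4, 2, 5, 5, 2]

Message polynomial: m(x) = 4 + 5·x + 3·x^2 (mod 7).
For each evaluation point α_i, compute m(α_i) mod 7:
  α_1 = 3: Horner steps 3 → 0 → 4, so m(3) = 4.
  α_2 = 6: Horner steps 3 → 2 → 2, so m(6) = 2.
  α_3 = 2: Horner steps 3 → 4 → 5, so m(2) = 5.
  α_4 = 1: Horner steps 3 → 1 → 5, so m(1) = 5.
  α_5 = 4: Horner steps 3 → 3 → 2, so m(4) = 2.
Codeword c = [4, 2, 5, 5, 2] ∈ F_7^5.


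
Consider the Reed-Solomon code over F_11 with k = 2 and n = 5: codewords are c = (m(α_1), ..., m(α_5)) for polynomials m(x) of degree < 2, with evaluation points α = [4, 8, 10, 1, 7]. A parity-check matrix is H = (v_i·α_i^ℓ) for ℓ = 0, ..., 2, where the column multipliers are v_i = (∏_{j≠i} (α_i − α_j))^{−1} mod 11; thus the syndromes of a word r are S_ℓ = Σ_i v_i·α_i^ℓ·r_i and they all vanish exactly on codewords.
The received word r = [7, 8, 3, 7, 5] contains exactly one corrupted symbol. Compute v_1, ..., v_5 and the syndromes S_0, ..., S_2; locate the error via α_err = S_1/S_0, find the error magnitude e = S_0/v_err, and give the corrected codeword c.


S = (9, 9, 9), error at position 4, error magnitude e = 9, c = [7, 8, 3, 9, 5].

Step 1: column multipliers v_i = (∏_{j≠i}(α_i − α_j))^{−1} mod 11.
  i = 1 (α = 4): (4−8)(4−10)(4−1)(4−7) = (−4)·(−6)·3·(−3) = −216 ≡ 4, so v_1 = 4^{−1} = 3 (mod 11).
  i = 2 (α = 8): (8−4)(8−10)(8−1)(8−7) = 4·(−2)·7·1 = −56 ≡ 10, so v_2 = 10^{−1} = 10 (mod 11).
  i = 3 (α = 10): (10−4)(10−8)(10−1)(10−7) = 6·2·9·3 = 324 ≡ 5, so v_3 = 5^{−1} = 9 (mod 11).
  i = 4 (α = 1): (1−4)(1−8)(1−10)(1−7) = (−3)·(−7)·(−9)·(−6) = 1134 ≡ 1, so v_4 = 1^{−1} = 1 (mod 11).
  i = 5 (α = 7): (7−4)(7−8)(7−10)(7−1) = 3·(−1)·(−3)·6 = 54 ≡ 10, so v_5 = 10^{−1} = 10 (mod 11).
  v = [3, 10, 9, 1, 10].
Step 2: syndromes of r = [7, 8, 3, 7, 5] (all sums mod 11).
  S_0 = Σ v_i r_i = 3·7 + 10·8 + 9·3 + 1·7 + 10·5 = 185 ≡ 9.
  S_1 = Σ v_i α_i r_i = 3·4·7 + 10·8·8 + 9·10·3 + 1·1·7 + 10·7·5 = 1351 ≡ 9.
  α_i^2 mod 11 = [5, 9, 1, 1, 5].
  S_2 = Σ v_i α_i^2 r_i = 3·5·7 + 10·9·8 + 9·1·3 + 1·1·7 + 10·5·5 = 1109 ≡ 9.
  S = (9, 9, 9) ≠ 0, so r is not a codeword (an error is present).
Step 3: locate the error. For a single error e at position i, S_ℓ = v_i·e·α_i^ℓ, so α_err = S_1/S_0.
  S_0^{−1} = 9^{−1} = 5 (mod 11), so α_err = 9·5 = 45 ≡ 1 = α_4. Error position i = 4.
  Consistency check: S_2/S_1 = 9·5 = 45 ≡ 1 = α_err ✓ (single-error assumption holds).
Step 4: error magnitude e = S_0/v_4 = S_0·∏_{j≠4}(α_4 − α_j) = 9·1 = 9 ≡ 9 (mod 11).
Step 5: correct position 4: c_4 = r_4 − e = 7 − 9 ≡ 9 (mod 11). Hence c = [7, 8, 3, 9, 5].
  Check: interpolating c through the α_i gives m(x) = 6 + 3·x (degree < 2) with m(α_i) = c_i for every i, so c is indeed a codeword.


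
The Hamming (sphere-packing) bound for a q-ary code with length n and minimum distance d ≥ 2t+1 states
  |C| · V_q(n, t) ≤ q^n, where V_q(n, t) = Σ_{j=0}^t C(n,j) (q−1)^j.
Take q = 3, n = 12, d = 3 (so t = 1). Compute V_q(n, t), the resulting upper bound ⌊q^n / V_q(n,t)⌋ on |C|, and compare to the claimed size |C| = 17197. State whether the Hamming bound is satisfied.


V_q(n, t) = 25, q^n = 531441, Hamming bound = 21257, |C| = 17197 ≤ bound (satisfied).

Step 1: Compute V_q(n, t) = Σ_{j=0}^1 C(n, j) (q−1)^j.
  j = 0: C(12,0)·(2)^0 = 1·1 = 1.
  j = 1: C(12,1)·(2)^1 = 12·2 = 24.
  V_q(n, t) = 1 + 24 = 25.
Step 2: q^n = 3^12 = 531441.
Step 3: Hamming bound ⌊q^n / V_q(n,t)⌋ = ⌊531441/25⌋ = 21257.
Step 4: Compare |C| = 17197 to 21257: satisfied.
The claimed |C| lies below the Hamming bound.


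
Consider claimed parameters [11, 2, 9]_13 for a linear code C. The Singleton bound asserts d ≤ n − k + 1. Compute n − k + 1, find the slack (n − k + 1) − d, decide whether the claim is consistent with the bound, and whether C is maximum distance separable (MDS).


Singleton RHS = n − k + 1 = 10, slack = 1, bound satisfied, not MDS.

Singleton bound: d ≤ n − k + 1.
Here n = 11, k = 2, so n − k + 1 = 10.
Given d = 9, check d ≤ 10: YES.
Slack = (n − k + 1) − d = 1.
The code is NOT MDS (slack = 1 > 0).
Description: the claimed parameters are [11, 2, 9]_13; such a code would be non-MDS.


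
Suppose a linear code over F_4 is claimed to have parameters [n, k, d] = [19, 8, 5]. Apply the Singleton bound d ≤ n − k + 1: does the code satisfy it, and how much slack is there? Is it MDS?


Singleton RHS = n − k + 1 = 12, slack = 7, bound satisfied, not MDS.

Singleton bound: d ≤ n − k + 1.
Here n = 19, k = 8, so n − k + 1 = 12.
Given d = 5, check d ≤ 12: YES.
Slack = (n − k + 1) − d = 7.
The code is NOT MDS (slack = 7 > 0).
Description: the claimed parameters are [19, 8, 5]_4; such a code would be non-MDS.


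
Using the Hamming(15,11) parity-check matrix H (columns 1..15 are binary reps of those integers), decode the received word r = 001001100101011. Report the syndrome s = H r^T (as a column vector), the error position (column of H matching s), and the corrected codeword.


s = (0, 1, 0, 1)^T, error position = 5, corrected codeword c = 001011100101011

Compute s = H r^T mod 2 one row at a time:
  s_1 = 0 + 0 + 1 + 0 + 1 + 0 + 1 + 1 = 4 ≡ 0 (mod 2).
  s_2 = 0 + 0 + 1 + 1 + 1 + 0 + 1 + 1 = 5 ≡ 1 (mod 2).
  s_3 = 0 + 1 + 1 + 1 + 1 + 0 + 1 + 1 = 6 ≡ 0 (mod 2).
  s_4 = 0 + 1 + 0 + 1 + 0 + 0 + 0 + 1 = 3 ≡ 1 (mod 2).
s = (0, 1, 0, 1)^T — this equals column 5 of H (binary 0101), so error is at position 5.
Correct: flip bit 5 of r = 001001100101011 to get c = 001011100101011.


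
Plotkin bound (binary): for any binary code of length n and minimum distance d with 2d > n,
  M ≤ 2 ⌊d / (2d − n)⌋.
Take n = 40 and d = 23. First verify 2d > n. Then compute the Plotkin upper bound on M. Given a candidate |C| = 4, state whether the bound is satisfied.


Plotkin bound M ≤ 6; given |C| = 4 ≤ bound (satisfied).

Check applicability: 2d = 46, n = 40.
2d − n = 6 > 0, so Plotkin applies.
Compute d/(2d−n) = 23/6 ≈ 3.8333.
⌊d/(2d−n)⌋ = 3.
Plotkin bound: M ≤ 2·3 = 6.
Given |C| = 4, check: satisfied.
This |C| is below the Plotkin bound.


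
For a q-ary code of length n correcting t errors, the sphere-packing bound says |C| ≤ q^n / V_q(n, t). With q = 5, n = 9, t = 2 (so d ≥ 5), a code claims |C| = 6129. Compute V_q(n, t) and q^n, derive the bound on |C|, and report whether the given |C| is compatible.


V_q(n, t) = 613, q^n = 1953125, Hamming bound = 3186, |C| = 6129 > bound (violated).

Step 1: Compute V_q(n, t) = Σ_{j=0}^2 C(n, j) (q−1)^j.
  j = 0: C(9,0)·(4)^0 = 1·1 = 1.
  j = 1: C(9,1)·(4)^1 = 9·4 = 36.
  j = 2: C(9,2)·(4)^2 = 36·16 = 576.
  V_q(n, t) = 1 + 36 + 576 = 613.
Step 2: q^n = 5^9 = 1953125.
Step 3: Hamming bound ⌊q^n / V_q(n,t)⌋ = ⌊1953125/613⌋ = 3186.
Step 4: Compare |C| = 6129 to 3186: violated.
The claimed |C| lies above the Hamming bound, so no 5-ary code of length 9 with d ≥ 5 can have 6129 codewords.


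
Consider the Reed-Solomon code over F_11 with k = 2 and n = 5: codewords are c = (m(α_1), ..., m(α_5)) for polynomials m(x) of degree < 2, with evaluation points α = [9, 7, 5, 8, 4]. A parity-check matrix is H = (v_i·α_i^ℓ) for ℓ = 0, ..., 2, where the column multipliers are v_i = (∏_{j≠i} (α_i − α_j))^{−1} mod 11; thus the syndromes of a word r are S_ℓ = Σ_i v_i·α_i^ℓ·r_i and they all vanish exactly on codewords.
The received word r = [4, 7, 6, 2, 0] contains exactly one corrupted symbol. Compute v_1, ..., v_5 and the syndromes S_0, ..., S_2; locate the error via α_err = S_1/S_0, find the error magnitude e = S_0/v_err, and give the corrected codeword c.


S = (1, 9, 4), error at position 1, error magnitude e = 7, c = [8, 7, 6, 2, 0].

Step 1: column multipliers v_i = (∏_{j≠i}(α_i − α_j))^{−1} mod 11.
  i = 1 (α = 9): (9−7)(9−5)(9−8)(9−4) = 2·4·1·5 = 40 ≡ 7, so v_1 = 7^{−1} = 8 (mod 11).
  i = 2 (α = 7): (7−9)(7−5)(7−8)(7−4) = (−2)·2·(−1)·3 = 12 ≡ 1, so v_2 = 1^{−1} = 1 (mod 11).
  i = 3 (α = 5): (5−9)(5−7)(5−8)(5−4) = (−4)·(−2)·(−3)·1 = −24 ≡ 9, so v_3 = 9^{−1} = 5 (mod 11).
  i = 4 (α = 8): (8−9)(8−7)(8−5)(8−4) = (−1)·1·3·4 = −12 ≡ 10, so v_4 = 10^{−1} = 10 (mod 11).
  i = 5 (α = 4): (4−9)(4−7)(4−5)(4−8) = (−5)·(−3)·(−1)·(−4) = 60 ≡ 5, so v_5 = 5^{−1} = 9 (mod 11).
  v = [8, 1, 5, 10, 9].
Step 2: syndromes of r = [4, 7, 6, 2, 0] (all sums mod 11).
  S_0 = Σ v_i r_i = 8·4 + 1·7 + 5·6 + 10·2 + 9·0 = 89 ≡ 1.
  S_1 = Σ v_i α_i r_i = 8·9·4 + 1·7·7 + 5·5·6 + 10·8·2 + 9·4·0 = 647 ≡ 9.
  α_i^2 mod 11 = [4, 5, 3, 9, 5].
  S_2 = Σ v_i α_i^2 r_i = 8·4·4 + 1·5·7 + 5·3·6 + 10·9·2 + 9·5·0 = 433 ≡ 4.
  S = (1, 9, 4) ≠ 0, so r is not a codeword (an error is present).
Step 3: locate the error. For a single error e at position i, S_ℓ = v_i·e·α_i^ℓ, so α_err = S_1/S_0.
  S_0^{−1} = 1^{−1} = 1 (mod 11), so α_err = 9·1 = 9 ≡ 9 = α_1. Error position i = 1.
  Consistency check: S_2/S_1 = 4·5 = 20 ≡ 9 = α_err ✓ (single-error assumption holds).
Step 4: error magnitude e = S_0/v_1 = S_0·∏_{j≠1}(α_1 − α_j) = 1·7 = 7 ≡ 7 (mod 11).
Step 5: correct position 1: c_1 = r_1 − e = 4 − 7 ≡ 8 (mod 11). Hence c = [8, 7, 6, 2, 0].
  Check: interpolating c through the α_i gives m(x) = 9 + 6·x (degree < 2) with m(α_i) = c_i for every i, so c is indeed a codeword.


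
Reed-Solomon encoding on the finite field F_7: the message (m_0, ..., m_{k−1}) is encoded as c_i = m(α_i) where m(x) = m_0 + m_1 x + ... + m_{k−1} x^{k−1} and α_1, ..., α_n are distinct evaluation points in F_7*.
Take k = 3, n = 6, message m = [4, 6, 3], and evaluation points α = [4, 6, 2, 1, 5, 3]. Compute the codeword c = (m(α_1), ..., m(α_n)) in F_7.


c = [6, 1, 0, 6, 4, 0]

Message polynomial: m(x) = 4 + 6·x + 3·x^2 (mod 7).
For each evaluation point α_i, compute m(α_i) mod 7:
  α_1 = 4: Horner steps 3 → 4 → 6, so m(4) = 6.
  α_2 = 6: Horner steps 3 → 3 → 1, so m(6) = 1.
  α_3 = 2: Horner steps 3 → 5 → 0, so m(2) = 0.
  α_4 = 1: Horner steps 3 → 2 → 6, so m(1) = 6.
  α_5 = 5: Horner steps 3 → 0 → 4, so m(5) = 4.
  α_6 = 3: Horner steps 3 → 1 → 0, so m(3) = 0.
Codeword c = [6, 1, 0, 6, 4, 0] ∈ F_7^6.


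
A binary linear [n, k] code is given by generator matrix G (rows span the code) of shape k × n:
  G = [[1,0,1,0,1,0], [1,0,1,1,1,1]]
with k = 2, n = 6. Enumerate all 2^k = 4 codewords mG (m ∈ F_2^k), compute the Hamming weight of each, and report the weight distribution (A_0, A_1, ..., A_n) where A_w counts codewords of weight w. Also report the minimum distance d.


Weight distribution: A_0 = 1, A_2 = 1, A_3 = 1, A_5 = 1. Minimum distance d = 2.

Enumerate all 2^2 = 4 messages m ∈ F_2^2.
For each, compute codeword c = mG in F_2^6, then tally its weight.
  m = 00 → c = 000000, weight = 0.
  m = 10 → c = 101010, weight = 3.
  m = 01 → c = 101111, weight = 5.
  m = 11 → c = 000101, weight = 2.
Tally weights:
  weight 0: 1 codewords.
  weight 2: 1 codewords.
  weight 3: 1 codewords.
  weight 5: 1 codewords.
Minimum distance d = smallest w > 0 with A_w > 0 = 2.
Sanity: Σ A_w = 4 = 2^2 = 4 ✓.


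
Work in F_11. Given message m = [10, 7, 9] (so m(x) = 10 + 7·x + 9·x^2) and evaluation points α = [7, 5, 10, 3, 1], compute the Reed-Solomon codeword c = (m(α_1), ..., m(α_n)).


c = [5, 6, 1, 2, 4]

Message polynomial: m(x) = 10 + 7·x + 9·x^2 (mod 11).
For each evaluation point α_i, compute m(α_i) mod 11:
  α_1 = 7: Horner steps 9 → 4 → 5, so m(7) = 5.
  α_2 = 5: Horner steps 9 → 8 → 6, so m(5) = 6.
  α_3 = 10: Horner steps 9 → 9 → 1, so m(10) = 1.
  α_4 = 3: Horner steps 9 → 1 → 2, so m(3) = 2.
  α_5 = 1: Horner steps 9 → 5 → 4, so m(1) = 4.
Codeword c = [5, 6, 1, 2, 4] ∈ F_11^5.


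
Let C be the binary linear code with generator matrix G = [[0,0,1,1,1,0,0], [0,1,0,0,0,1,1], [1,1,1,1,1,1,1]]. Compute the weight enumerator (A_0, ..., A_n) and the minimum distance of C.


Weight distribution: A_0 = 1, A_1 = 1, A_3 = 2, A_4 = 2, A_6 = 1, A_7 = 1. Minimum distance d = 1.

Enumerate all 2^3 = 8 messages m ∈ F_2^3.
For each, compute codeword c = mG in F_2^7, then tally its weight.
  m = 000 → c = 0000000, weight = 0.
  m = 100 → c = 0011100, weight = 3.
  m = 010 → c = 0100011, weight = 3.
  m = 110 → c = 0111111, weight = 6.
  m = 001 → c = 1111111, weight = 7.
  m = 101 → c = 1100011, weight = 4.
  m = 011 → c = 1011100, weight = 4.
  m = 111 → c = 1000000, weight = 1.
Tally weights:
  weight 0: 1 codewords.
  weight 1: 1 codewords.
  weight 3: 2 codewords.
  weight 4: 2 codewords.
  weight 6: 1 codewords.
  weight 7: 1 codewords.
Minimum distance d = smallest w > 0 with A_w > 0 = 1.
Sanity: Σ A_w = 8 = 2^3 = 8 ✓.


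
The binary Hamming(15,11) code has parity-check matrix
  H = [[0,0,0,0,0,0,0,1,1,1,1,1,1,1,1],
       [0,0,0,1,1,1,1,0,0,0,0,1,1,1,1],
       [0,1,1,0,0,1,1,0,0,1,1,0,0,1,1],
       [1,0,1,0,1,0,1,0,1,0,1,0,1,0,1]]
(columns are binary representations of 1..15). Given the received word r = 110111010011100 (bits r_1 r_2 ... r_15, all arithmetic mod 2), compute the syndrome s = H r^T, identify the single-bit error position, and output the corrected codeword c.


s = (0, 1, 1, 0)^T, error position = 6, corrected codeword c = 110110010011100

Compute s = H r^T mod 2 one row at a time:
  s_1 = 1 + 0 + 0 + 1 + 1 + 1 + 0 + 0 = 4 ≡ 0 (mod 2).
  s_2 = 1 + 1 + 1 + 0 + 1 + 1 + 0 + 0 = 5 ≡ 1 (mod 2).
  s_3 = 1 + 0 + 1 + 0 + 0 + 1 + 0 + 0 = 3 ≡ 1 (mod 2).
  s_4 = 1 + 0 + 1 + 0 + 0 + 1 + 1 + 0 = 4 ≡ 0 (mod 2).
s = (0, 1, 1, 0)^T — this equals column 6 of H (binary 0110), so error is at position 6.
Correct: flip bit 6 of r = 110111010011100 to get c = 110110010011100.


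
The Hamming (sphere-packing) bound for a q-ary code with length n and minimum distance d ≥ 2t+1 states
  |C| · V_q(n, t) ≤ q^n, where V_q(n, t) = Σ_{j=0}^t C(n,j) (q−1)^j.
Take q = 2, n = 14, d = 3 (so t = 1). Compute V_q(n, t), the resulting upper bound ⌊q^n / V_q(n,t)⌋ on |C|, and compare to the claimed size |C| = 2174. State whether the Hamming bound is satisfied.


V_q(n, t) = 15, q^n = 16384, Hamming bound = 1092, |C| = 2174 > bound (violated).

Step 1: Compute V_q(n, t) = Σ_{j=0}^1 C(n, j) (q−1)^j.
  j = 0: C(14,0)·(1)^0 = 1·1 = 1.
  j = 1: C(14,1)·(1)^1 = 14·1 = 14.
  V_q(n, t) = 1 + 14 = 15.
Step 2: q^n = 2^14 = 16384.
Step 3: Hamming bound ⌊q^n / V_q(n,t)⌋ = ⌊16384/15⌋ = 1092.
Step 4: Compare |C| = 2174 to 1092: violated.
The claimed |C| lies above the Hamming bound, so no 2-ary code of length 14 with d ≥ 3 can have 2174 codewords.


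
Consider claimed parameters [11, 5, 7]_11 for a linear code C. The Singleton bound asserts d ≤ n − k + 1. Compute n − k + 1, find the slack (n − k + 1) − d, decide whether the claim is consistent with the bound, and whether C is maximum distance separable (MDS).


Singleton RHS = n − k + 1 = 7, slack = 0, bound satisfied, MDS.

Singleton bound: d ≤ n − k + 1.
Here n = 11, k = 5, so n − k + 1 = 7.
Given d = 7, check d ≤ 7: YES.
Slack = (n − k + 1) − d = 0.
The code is MDS (slack = 0).
Description: the claimed parameters are [11, 5, 7]_11; such a code would be MDS (meets Singleton bound).


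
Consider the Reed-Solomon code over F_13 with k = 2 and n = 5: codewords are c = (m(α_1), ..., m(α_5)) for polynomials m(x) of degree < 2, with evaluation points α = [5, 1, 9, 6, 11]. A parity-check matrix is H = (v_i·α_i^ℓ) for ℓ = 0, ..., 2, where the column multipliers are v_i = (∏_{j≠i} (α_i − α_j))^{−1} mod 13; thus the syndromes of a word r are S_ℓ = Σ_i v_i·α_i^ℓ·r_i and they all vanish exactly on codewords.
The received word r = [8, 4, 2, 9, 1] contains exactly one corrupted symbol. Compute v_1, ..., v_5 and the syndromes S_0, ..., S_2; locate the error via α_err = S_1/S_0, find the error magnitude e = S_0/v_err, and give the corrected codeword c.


S = (1, 9, 3), error at position 3, error magnitude e = 3, c = [8, 4, 12, 9, 1].

Step 1: column multipliers v_i = (∏_{j≠i}(α_i − α_j))^{−1} mod 13.
  i = 1 (α = 5): (5−1)(5−9)(5−6)(5−11) = 4·(−4)·(−1)·(−6) = −96 ≡ 8, so v_1 = 8^{−1} = 5 (mod 13).
  i = 2 (α = 1): (1−5)(1−9)(1−6)(1−11) = (−4)·(−8)·(−5)·(−10) = 1600 ≡ 1, so v_2 = 1^{−1} = 1 (mod 13).
  i = 3 (α = 9): (9−5)(9−1)(9−6)(9−11) = 4·8·3·(−2) = −192 ≡ 3, so v_3 = 3^{−1} = 9 (mod 13).
  i = 4 (α = 6): (6−5)(6−1)(6−9)(6−11) = 1·5·(−3)·(−5) = 75 ≡ 10, so v_4 = 10^{−1} = 4 (mod 13).
  i = 5 (α = 11): (11−5)(11−1)(11−9)(11−6) = 6·10·2·5 = 600 ≡ 2, so v_5 = 2^{−1} = 7 (mod 13).
  v = [5, 1, 9, 4, 7].
Step 2: syndromes of r = [8, 4, 2, 9, 1] (all sums mod 13).
  S_0 = Σ v_i r_i = 5·8 + 1·4 + 9·2 + 4·9 + 7·1 = 105 ≡ 1.
  S_1 = Σ v_i α_i r_i = 5·5·8 + 1·1·4 + 9·9·2 + 4·6·9 + 7·11·1 = 659 ≡ 9.
  α_i^2 mod 13 = [12, 1, 3, 10, 4].
  S_2 = Σ v_i α_i^2 r_i = 5·12·8 + 1·1·4 + 9·3·2 + 4·10·9 + 7·4·1 = 926 ≡ 3.
  S = (1, 9, 3) ≠ 0, so r is not a codeword (an error is present).
Step 3: locate the error. For a single error e at position i, S_ℓ = v_i·e·α_i^ℓ, so α_err = S_1/S_0.
  S_0^{−1} = 1^{−1} = 1 (mod 13), so α_err = 9·1 = 9 ≡ 9 = α_3. Error position i = 3.
  Consistency check: S_2/S_1 = 3·3 = 9 ≡ 9 = α_err ✓ (single-error assumption holds).
Step 4: error magnitude e = S_0/v_3 = S_0·∏_{j≠3}(α_3 − α_j) = 1·3 = 3 ≡ 3 (mod 13).
Step 5: correct position 3: c_3 = r_3 − e = 2 − 3 ≡ 12 (mod 13). Hence c = [8, 4, 12, 9, 1].
  Check: interpolating c through the α_i gives m(x) = 3 + 1·x (degree < 2) with m(α_i) = c_i for every i, so c is indeed a codeword.


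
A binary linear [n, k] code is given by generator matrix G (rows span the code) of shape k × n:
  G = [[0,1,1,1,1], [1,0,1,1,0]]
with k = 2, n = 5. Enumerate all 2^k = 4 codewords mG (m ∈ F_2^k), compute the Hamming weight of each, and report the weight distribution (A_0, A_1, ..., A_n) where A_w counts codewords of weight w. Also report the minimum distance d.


Weight distribution: A_0 = 1, A_3 = 2, A_4 = 1. Minimum distance d = 3.

Enumerate all 2^2 = 4 messages m ∈ F_2^2.
For each, compute codeword c = mG in F_2^5, then tally its weight.
  m = 00 → c = 00000, weight = 0.
  m = 10 → c = 01111, weight = 4.
  m = 01 → c = 10110, weight = 3.
  m = 11 → c = 11001, weight = 3.
Tally weights:
  weight 0: 1 codewords.
  weight 3: 2 codewords.
  weight 4: 1 codewords.
Minimum distance d = smallest w > 0 with A_w > 0 = 3.
Sanity: Σ A_w = 4 = 2^2 = 4 ✓.


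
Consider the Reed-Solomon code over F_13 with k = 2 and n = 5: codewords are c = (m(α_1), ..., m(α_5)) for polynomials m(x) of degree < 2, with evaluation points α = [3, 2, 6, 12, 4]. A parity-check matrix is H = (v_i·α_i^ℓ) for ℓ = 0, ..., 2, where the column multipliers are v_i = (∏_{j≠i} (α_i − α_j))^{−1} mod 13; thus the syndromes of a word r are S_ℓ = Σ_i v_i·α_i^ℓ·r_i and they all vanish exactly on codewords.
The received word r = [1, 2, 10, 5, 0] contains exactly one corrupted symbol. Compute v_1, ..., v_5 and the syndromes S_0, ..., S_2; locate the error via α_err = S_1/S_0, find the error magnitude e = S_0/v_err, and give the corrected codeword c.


S = (1, 6, 10), error at position 3, error magnitude e = 12, c = [1, 2, 11, 5, 0].

Step 1: column multipliers v_i = (∏_{j≠i}(α_i − α_j))^{−1} mod 13.
  i = 1 (α = 3): (3−2)(3−6)(3−12)(3−4) = 1·(−3)·(−9)·(−1) = −27 ≡ 12, so v_1 = 12^{−1} = 12 (mod 13).
  i = 2 (α = 2): (2−3)(2−6)(2−12)(2−4) = (−1)·(−4)·(−10)·(−2) = 80 ≡ 2, so v_2 = 2^{−1} = 7 (mod 13).
  i = 3 (α = 6): (6−3)(6−2)(6−12)(6−4) = 3·4·(−6)·2 = −144 ≡ 12, so v_3 = 12^{−1} = 12 (mod 13).
  i = 4 (α = 12): (12−3)(12−2)(12−6)(12−4) = 9·10·6·8 = 4320 ≡ 4, so v_4 = 4^{−1} = 10 (mod 13).
  i = 5 (α = 4): (4−3)(4−2)(4−6)(4−12) = 1·2·(−2)·(−8) = 32 ≡ 6, so v_5 = 6^{−1} = 11 (mod 13).
  v = [12, 7, 12, 10, 11].
Step 2: syndromes of r = [1, 2, 10, 5, 0] (all sums mod 13).
  S_0 = Σ v_i r_i = 12·1 + 7·2 + 12·10 + 10·5 + 11·0 = 196 ≡ 1.
  S_1 = Σ v_i α_i r_i = 12·3·1 + 7·2·2 + 12·6·10 + 10·12·5 + 11·4·0 = 1384 ≡ 6.
  α_i^2 mod 13 = [9, 4, 10, 1, 3].
  S_2 = Σ v_i α_i^2 r_i = 12·9·1 + 7·4·2 + 12·10·10 + 10·1·5 + 11·3·0 = 1414 ≡ 10.
  S = (1, 6, 10) ≠ 0, so r is not a codeword (an error is present).
Step 3: locate the error. For a single error e at position i, S_ℓ = v_i·e·α_i^ℓ, so α_err = S_1/S_0.
  S_0^{−1} = 1^{−1} = 1 (mod 13), so α_err = 6·1 = 6 ≡ 6 = α_3. Error position i = 3.
  Consistency check: S_2/S_1 = 10·11 = 110 ≡ 6 = α_err ✓ (single-error assumption holds).
Step 4: error magnitude e = S_0/v_3 = S_0·∏_{j≠3}(α_3 − α_j) = 1·12 = 12 ≡ 12 (mod 13).
Step 5: correct position 3: c_3 = r_3 − e = 10 − 12 ≡ 11 (mod 13). Hence c = [1, 2, 11, 5, 0].
  Check: interpolating c through the α_i gives m(x) = 4 + 12·x (degree < 2) with m(α_i) = c_i for every i, so c is indeed a codeword.


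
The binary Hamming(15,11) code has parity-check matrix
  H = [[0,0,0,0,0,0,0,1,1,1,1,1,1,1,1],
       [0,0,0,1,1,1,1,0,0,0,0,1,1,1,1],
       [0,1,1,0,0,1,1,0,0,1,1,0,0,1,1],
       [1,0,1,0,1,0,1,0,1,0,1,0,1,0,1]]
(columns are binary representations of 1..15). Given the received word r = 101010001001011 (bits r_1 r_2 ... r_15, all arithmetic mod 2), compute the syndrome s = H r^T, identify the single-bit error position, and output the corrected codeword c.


s = (0, 0, 1, 1)^T, error position = 3, corrected codeword c = 100010001001011

Compute s = H r^T mod 2 one row at a time:
  s_1 = 0 + 1 + 0 + 0 + 1 + 0 + 1 + 1 = 4 ≡ 0 (mod 2).
  s_2 = 0 + 1 + 0 + 0 + 1 + 0 + 1 + 1 = 4 ≡ 0 (mod 2).
  s_3 = 0 + 1 + 0 + 0 + 0 + 0 + 1 + 1 = 3 ≡ 1 (mod 2).
  s_4 = 1 + 1 + 1 + 0 + 1 + 0 + 0 + 1 = 5 ≡ 1 (mod 2).
s = (0, 0, 1, 1)^T — this equals column 3 of H (binary 0011), so error is at position 3.
Correct: flip bit 3 of r = 101010001001011 to get c = 100010001001011.


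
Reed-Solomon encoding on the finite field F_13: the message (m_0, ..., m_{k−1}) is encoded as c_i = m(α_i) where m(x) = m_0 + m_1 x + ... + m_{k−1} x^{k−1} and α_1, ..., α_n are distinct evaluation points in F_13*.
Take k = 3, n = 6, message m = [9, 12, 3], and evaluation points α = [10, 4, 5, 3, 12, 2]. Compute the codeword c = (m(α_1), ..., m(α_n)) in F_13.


c = [0, 1, 1, 7, 0, 6]

Message polynomial: m(x) = 9 + 12·x + 3·x^2 (mod 13).
For each evaluation point α_i, compute m(α_i) mod 13:
  α_1 = 10: Horner steps 3 → 3 → 0, so m(10) = 0.
  α_2 = 4: Horner steps 3 → 11 → 1, so m(4) = 1.
  α_3 = 5: Horner steps 3 → 1 → 1, so m(5) = 1.
  α_4 = 3: Horner steps 3 → 8 → 7, so m(3) = 7.
  α_5 = 12: Horner steps 3 → 9 → 0, so m(12) = 0.
  α_6 = 2: Horner steps 3 → 5 → 6, so m(2) = 6.
Codeword c = [0, 1, 1, 7, 0, 6] ∈ F_13^6.


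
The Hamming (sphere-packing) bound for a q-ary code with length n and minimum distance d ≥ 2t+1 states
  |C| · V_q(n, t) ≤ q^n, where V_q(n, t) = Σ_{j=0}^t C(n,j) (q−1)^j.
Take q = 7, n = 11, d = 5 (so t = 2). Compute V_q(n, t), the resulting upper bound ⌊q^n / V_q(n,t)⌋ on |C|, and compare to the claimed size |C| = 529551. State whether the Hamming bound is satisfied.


V_q(n, t) = 2047, q^n = 1977326743, Hamming bound = 965963, |C| = 529551 ≤ bound (satisfied).

Step 1: Compute V_q(n, t) = Σ_{j=0}^2 C(n, j) (q−1)^j.
  j = 0: C(11,0)·(6)^0 = 1·1 = 1.
  j = 1: C(11,1)·(6)^1 = 11·6 = 66.
  j = 2: C(11,2)·(6)^2 = 55·36 = 1980.
  V_q(n, t) = 1 + 66 + 1980 = 2047.
Step 2: q^n = 7^11 = 1977326743.
Step 3: Hamming bound ⌊q^n / V_q(n,t)⌋ = ⌊1977326743/2047⌋ = 965963.
Step 4: Compare |C| = 529551 to 965963: satisfied.
The claimed |C| lies below the Hamming bound.


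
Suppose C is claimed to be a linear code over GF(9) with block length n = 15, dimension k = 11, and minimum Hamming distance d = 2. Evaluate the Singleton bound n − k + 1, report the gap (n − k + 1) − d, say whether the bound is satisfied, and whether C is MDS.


Singleton RHS = n − k + 1 = 5, slack = 3, bound satisfied, not MDS.

Singleton bound: d ≤ n − k + 1.
Here n = 15, k = 11, so n − k + 1 = 5.
Given d = 2, check d ≤ 5: YES.
Slack = (n − k + 1) − d = 3.
The code is NOT MDS (slack = 3 > 0).
Description: the claimed parameters are [15, 11, 2]_9; such a code would be non-MDS.
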